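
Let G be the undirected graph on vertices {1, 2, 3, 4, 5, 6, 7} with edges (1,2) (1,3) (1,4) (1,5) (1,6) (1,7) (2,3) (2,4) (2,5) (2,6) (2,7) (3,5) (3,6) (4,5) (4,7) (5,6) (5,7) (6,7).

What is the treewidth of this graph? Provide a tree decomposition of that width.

Treewidth 4.
One optimal decomposition is:
Bags: B1 = {1, 2, 5, 6, 7}  B2 = {1, 2, 3, 5, 6}  B3 = {1, 2, 4, 5, 7}
Tree: B1–B2, B1–B3

The largest bag has 5 vertices, giving width 4; this decomposition certifies tw(G) ≤ 4. Conversely, {1, 2, 4, 5, 7} is a clique of size 5, and the vertices of any clique must share a bag in every tree decomposition; so some bag has ≥ 5 vertices and tw(G) ≥ 4. Hence tw(G) = 4 exactly.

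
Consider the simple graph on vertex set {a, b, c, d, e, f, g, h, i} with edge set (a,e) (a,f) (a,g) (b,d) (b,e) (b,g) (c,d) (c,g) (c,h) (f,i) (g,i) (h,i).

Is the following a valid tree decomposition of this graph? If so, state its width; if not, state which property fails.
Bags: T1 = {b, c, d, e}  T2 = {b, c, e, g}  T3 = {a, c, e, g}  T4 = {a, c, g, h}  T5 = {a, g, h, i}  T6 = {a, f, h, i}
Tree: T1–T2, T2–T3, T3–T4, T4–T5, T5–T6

Yes; width 3.

Checking the three conditions: (i) the bags cover all of {a, b, c, d, e, f, g, h, i}; (ii) for each edge, some bag contains both endpoints; (iii) the bags containing any fixed vertex form a subtree. All hold, so the decomposition is valid with width 4 − 1 = 3.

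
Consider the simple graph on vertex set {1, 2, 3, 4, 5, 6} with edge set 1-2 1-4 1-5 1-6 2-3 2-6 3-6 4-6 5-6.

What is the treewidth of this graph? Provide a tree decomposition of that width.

The largest bag has 3 vertices, giving width 2; this decomposition certifies tw(G) ≤ 2. For the lower bound, the 3 vertices {1, 2, 6} are pairwise adjacent, and any tree decomposition puts a clique entirely inside one bag — forcing width ≥ 2. Combining the bounds, tw(G) = 2.

Treewidth 2.
Bags: B1 = {1, 2, 6}  B2 = {1, 5, 6}  B3 = {2, 3, 6}  B4 = {1, 4, 6}
Tree: B1–B2, B1–B3, B2–B4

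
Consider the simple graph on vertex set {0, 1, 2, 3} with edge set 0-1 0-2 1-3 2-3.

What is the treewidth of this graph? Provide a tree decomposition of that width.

Treewidth 2.
One such decomposition:
Bags: B1 = {0, 1, 2}  B2 = {1, 2, 3}
Tree: B1–B2

The largest bag has 3 vertices, giving width 2; this decomposition certifies tw(G) ≤ 2. The edges 1–0–2–3–1 form a cycle, so G is not a tree and its treewidth is at least 2. Therefore the treewidth is 2.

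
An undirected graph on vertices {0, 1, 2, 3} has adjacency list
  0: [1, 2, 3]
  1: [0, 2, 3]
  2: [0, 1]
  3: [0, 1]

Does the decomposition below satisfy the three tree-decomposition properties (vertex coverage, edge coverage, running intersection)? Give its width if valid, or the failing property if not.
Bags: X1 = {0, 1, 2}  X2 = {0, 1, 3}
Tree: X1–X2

Vertex coverage: the bags together contain {0, 1, 2, 3}, the full vertex set. Edge coverage: each edge of G has both endpoints in at least one bag. Running intersection: for every vertex, the bags containing it form a connected subtree. All three properties hold, so this is a valid tree decomposition of width max|bag| − 1 = 2, and hence tw(G) ≤ 2.

Yes; width 2.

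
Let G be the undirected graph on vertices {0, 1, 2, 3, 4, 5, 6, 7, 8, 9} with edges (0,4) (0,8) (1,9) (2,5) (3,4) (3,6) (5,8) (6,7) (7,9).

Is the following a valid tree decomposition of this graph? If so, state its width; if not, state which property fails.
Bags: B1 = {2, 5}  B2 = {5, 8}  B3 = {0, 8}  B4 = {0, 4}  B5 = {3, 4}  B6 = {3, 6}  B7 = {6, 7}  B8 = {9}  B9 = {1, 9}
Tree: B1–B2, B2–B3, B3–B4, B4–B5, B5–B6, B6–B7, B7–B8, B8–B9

A tree decomposition must satisfy three properties: every vertex lies in some bag; for every edge, both endpoints lie together in some bag; and for every vertex, the bags containing it form a connected subtree. Here edge (7,9) lies in no bag, so the decomposition is invalid.

No — edge (7,9) lies in no bag.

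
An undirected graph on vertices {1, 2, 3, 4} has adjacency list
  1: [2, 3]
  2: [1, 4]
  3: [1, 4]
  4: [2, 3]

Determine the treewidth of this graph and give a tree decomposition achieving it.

Treewidth 2.
One such decomposition:
Bags: B1 = {1, 2, 3}  B2 = {2, 3, 4}
Tree: B1–B2

Every bag has size at most 3, so the width is 3 − 1 = 2 and tw(G) ≤ 2. Since 3–1–2–4–3 is a cycle in G, G is not acyclic. Forests are exactly the graphs of treewidth ≤ 1, so tw(G) ≥ 2. Hence tw(G) = 2 exactly.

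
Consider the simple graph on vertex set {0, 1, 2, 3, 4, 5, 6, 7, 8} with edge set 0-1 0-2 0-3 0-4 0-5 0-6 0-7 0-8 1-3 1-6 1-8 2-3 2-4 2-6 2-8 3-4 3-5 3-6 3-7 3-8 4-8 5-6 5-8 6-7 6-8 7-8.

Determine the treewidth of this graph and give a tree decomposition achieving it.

Every bag has size at most 5, so the width is 5 − 1 = 4 and tw(G) ≤ 4. On the other hand G contains the 5-clique {0, 2, 3, 4, 8}. A clique must lie in a single bag of any decomposition, so no decomposition can have width below 4. The upper and lower bounds meet at 4, so that is the treewidth.

Treewidth 4.
One optimal decomposition is:
Bags: B1 = {0, 2, 3, 6, 8}  B2 = {0, 1, 3, 6, 8}  B3 = {0, 2, 3, 4, 8}  B4 = {0, 3, 6, 7, 8}  B5 = {0, 3, 5, 6, 8}
Tree: B1–B2, B1–B3, B1–B4, B4–B5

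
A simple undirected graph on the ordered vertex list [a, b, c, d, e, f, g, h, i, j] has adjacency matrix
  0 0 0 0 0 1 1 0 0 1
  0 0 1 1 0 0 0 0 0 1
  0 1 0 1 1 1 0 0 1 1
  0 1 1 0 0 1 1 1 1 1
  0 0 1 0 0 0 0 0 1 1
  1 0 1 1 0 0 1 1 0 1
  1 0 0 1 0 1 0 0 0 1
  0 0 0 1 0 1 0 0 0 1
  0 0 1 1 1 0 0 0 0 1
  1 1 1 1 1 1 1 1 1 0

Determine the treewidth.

A width-3 tree decomposition is:
Bags: B1 = {c, d, f, j}  B2 = {d, f, g, j}  B3 = {b, c, d, j}  B4 = {c, d, i, j}  B5 = {a, f, g, j}  B6 = {d, f, h, j}  B7 = {c, e, i, j}
Tree: B1–B2, B1–B3, B3–B4, B2–B5, B1–B6, B4–B7
The largest bag has 4 vertices, giving width 3; this decomposition certifies tw(G) ≤ 3. Conversely, {d, f, g, j} is a clique of size 4, and the vertices of any clique must share a bag in every tree decomposition; so some bag has ≥ 4 vertices and tw(G) ≥ 3. Therefore the treewidth is 3.

3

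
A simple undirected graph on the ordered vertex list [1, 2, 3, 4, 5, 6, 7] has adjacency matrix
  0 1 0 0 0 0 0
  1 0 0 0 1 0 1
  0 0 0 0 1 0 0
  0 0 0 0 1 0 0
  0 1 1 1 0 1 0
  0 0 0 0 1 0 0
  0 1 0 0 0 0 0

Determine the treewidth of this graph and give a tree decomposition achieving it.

Each bag holds 2 vertices, so the decomposition has width 1, which upper-bounds the treewidth. G has an edge, so its treewidth is at least 1. Therefore the treewidth is 1.

Treewidth 1.
One such decomposition:
Bags: B1 = {2, 5}  B2 = {1, 2}  B3 = {5, 6}  B4 = {3, 5}  B5 = {4, 5}  B6 = {2, 7}
Tree: B1–B2, B1–B3, B1–B4, B3–B5, B1–B6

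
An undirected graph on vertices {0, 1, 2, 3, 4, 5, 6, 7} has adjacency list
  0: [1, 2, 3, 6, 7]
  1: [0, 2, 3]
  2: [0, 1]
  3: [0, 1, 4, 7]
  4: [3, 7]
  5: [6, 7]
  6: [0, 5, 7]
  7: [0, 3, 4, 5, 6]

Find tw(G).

2

A width-2 tree decomposition is:
Bags: B1 = {0, 3, 7}  B2 = {0, 6, 7}  B3 = {3, 4, 7}  B4 = {0, 1, 3}  B5 = {5, 6, 7}  B6 = {0, 1, 2}
Tree: B1–B2, B1–B3, B1–B4, B2–B5, B4–B6
Each bag holds 3 vertices, so the decomposition has width 2, which upper-bounds the treewidth. Conversely, {0, 1, 2} is a clique of size 3, and the vertices of any clique must share a bag in every tree decomposition; so some bag has ≥ 3 vertices and tw(G) ≥ 2. Combining the bounds, tw(G) = 2.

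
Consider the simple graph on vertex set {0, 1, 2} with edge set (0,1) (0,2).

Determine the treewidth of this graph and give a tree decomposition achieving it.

Treewidth 1.
Bags: B1 = {0, 2}  B2 = {0, 1}
Tree: B1–B2

The largest bag has 2 vertices, giving width 1; this decomposition certifies tw(G) ≤ 1. Any graph with an edge has treewidth ≥ 1, and G has the edge 2–0. Therefore the treewidth is 1.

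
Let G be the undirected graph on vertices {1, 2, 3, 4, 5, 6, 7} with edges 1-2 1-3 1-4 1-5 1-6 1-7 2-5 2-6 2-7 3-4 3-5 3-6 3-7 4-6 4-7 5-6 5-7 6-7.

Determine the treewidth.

A width-4 tree decomposition is:
Bags: B1 = {1, 3, 5, 6, 7}  B2 = {1, 2, 5, 6, 7}  B3 = {1, 3, 4, 6, 7}
Tree: B1–B2, B1–B3
The largest bag has 5 vertices, giving width 4; this decomposition certifies tw(G) ≤ 4. On the other hand G contains the 5-clique {1, 2, 5, 6, 7}. A clique must lie in a single bag of any decomposition, so no decomposition can have width below 4. Hence tw(G) = 4 exactly.

4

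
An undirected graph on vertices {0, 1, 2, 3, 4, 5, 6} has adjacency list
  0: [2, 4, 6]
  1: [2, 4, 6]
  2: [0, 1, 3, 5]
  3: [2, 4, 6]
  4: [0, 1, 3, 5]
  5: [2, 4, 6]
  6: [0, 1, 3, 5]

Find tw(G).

A width-3 tree decomposition is:
Bags: B1 = {0, 2, 4, 6}  B2 = {2, 4, 5, 6}  B3 = {2, 3, 4, 6}  B4 = {1, 2, 4, 6}
Tree: B1–B2, B2–B3, B3–B4
Each bag holds 4 vertices, so the decomposition has width 3, which upper-bounds the treewidth. For the lower bound: the 4 vertex sets {0,4}, {5,6}, {2}, {3} are disjoint, each induces a connected subgraph, and every pair is joined by at least one edge of G. Contracting each set to a single vertex therefore yields K_{4} as a minor, and since treewidth is minor-monotone, tw(G) ≥ tw(K_{4}) = 3. Hence tw(G) = 3 exactly.

3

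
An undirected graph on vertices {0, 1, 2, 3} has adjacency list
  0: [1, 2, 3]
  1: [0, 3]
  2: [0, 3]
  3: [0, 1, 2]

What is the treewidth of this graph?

2

A width-2 tree decomposition is:
Bags: B1 = {0, 2, 3}  B2 = {0, 1, 3}
Tree: B1–B2
The largest bag has 3 vertices, giving width 2; this decomposition certifies tw(G) ≤ 2. On the other hand G contains the 3-clique {0, 1, 3}. A clique must lie in a single bag of any decomposition, so no decomposition can have width below 2. Hence tw(G) = 2 exactly.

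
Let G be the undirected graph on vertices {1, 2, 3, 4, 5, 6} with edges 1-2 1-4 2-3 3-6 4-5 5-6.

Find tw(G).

A width-2 tree decomposition is:
Bags: B1 = {1, 2, 3}  B2 = {1, 3, 6}  B3 = {1, 5, 6}  B4 = {1, 4, 5}
Tree: B1–B2, B2–B3, B3–B4
The largest bag has 3 vertices, giving width 2; this decomposition certifies tw(G) ≤ 2. For the lower bound, G contains the cycle 1–2–3–6–5–4–1, so G is not a forest; only forests have treewidth ≤ 1, hence tw(G) ≥ 2. Therefore the treewidth is 2.

2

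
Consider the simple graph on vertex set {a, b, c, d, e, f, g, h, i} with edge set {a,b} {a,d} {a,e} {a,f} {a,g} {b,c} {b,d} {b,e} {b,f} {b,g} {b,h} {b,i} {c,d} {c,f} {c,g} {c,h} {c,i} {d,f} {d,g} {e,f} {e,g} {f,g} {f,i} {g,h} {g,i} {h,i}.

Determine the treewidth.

A width-4 tree decomposition is:
Bags: B1 = {b, c, g, h, i}  B2 = {b, c, f, g, i}  B3 = {b, c, d, f, g}  B4 = {a, b, d, f, g}  B5 = {a, b, e, f, g}
Tree: B1–B2, B2–B3, B3–B4, B4–B5
The largest bag has 5 vertices, giving width 4; this decomposition certifies tw(G) ≤ 4. On the other hand G contains the 5-clique {b, c, g, h, i}. A clique must lie in a single bag of any decomposition, so no decomposition can have width below 4. Hence tw(G) = 4 exactly.

4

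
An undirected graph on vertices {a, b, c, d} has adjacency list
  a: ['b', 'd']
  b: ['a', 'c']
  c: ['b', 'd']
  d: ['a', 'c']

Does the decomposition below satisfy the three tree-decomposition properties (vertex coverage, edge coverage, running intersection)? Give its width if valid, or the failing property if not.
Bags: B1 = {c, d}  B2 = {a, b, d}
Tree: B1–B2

A tree decomposition must satisfy three properties: every vertex lies in some bag; for every edge, both endpoints lie together in some bag; and for every vertex, the bags containing it form a connected subtree. Here edge (b,c) lies in no bag, so the decomposition is invalid.

No — edge (b,c) lies in no bag.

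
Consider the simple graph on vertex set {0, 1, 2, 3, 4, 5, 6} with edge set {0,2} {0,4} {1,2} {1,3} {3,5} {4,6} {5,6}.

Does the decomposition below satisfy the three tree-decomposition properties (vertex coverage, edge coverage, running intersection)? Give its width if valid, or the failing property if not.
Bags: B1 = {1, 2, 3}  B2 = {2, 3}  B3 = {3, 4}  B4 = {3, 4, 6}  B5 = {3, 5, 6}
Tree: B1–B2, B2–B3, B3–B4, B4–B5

A tree decomposition must satisfy three properties: every vertex lies in some bag; for every edge, both endpoints lie together in some bag; and for every vertex, the bags containing it form a connected subtree. Here vertex 0 appears in no bag, so the decomposition is invalid.

No — vertex 0 appears in no bag.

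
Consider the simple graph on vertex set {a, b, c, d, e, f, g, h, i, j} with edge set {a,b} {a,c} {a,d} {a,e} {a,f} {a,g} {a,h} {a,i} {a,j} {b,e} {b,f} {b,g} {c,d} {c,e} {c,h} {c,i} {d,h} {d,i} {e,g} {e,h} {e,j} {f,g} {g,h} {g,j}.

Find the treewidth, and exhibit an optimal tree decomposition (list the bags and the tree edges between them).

Each bag holds 4 vertices, so the decomposition has width 3, which upper-bounds the treewidth. Conversely, {a, c, d, h} is a clique of size 4, and the vertices of any clique must share a bag in every tree decomposition; so some bag has ≥ 4 vertices and tw(G) ≥ 3. Hence tw(G) = 3 exactly.

Treewidth 3.
One optimal decomposition is:
Bags: B1 = {a, e, g, h}  B2 = {a, e, g, j}  B3 = {a, b, e, g}  B4 = {a, c, e, h}  B5 = {a, c, d, h}  B6 = {a, c, d, i}  B7 = {a, b, f, g}
Tree: B1–B2, B2–B3, B1–B4, B4–B5, B5–B6, B3–B7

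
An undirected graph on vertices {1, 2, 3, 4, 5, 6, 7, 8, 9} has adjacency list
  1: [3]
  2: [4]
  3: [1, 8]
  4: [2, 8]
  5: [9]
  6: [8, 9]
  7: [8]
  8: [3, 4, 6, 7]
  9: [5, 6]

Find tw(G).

1

A width-1 tree decomposition is:
Bags: B1 = {6, 8}  B2 = {6, 9}  B3 = {5, 9}  B4 = {3, 8}  B5 = {4, 8}  B6 = {2, 4}  B7 = {1, 3}  B8 = {7, 8}
Tree: B1–B2, B2–B3, B1–B4, B4–B5, B5–B6, B4–B7, B1–B8
Each bag holds 2 vertices, so the decomposition has width 1, which upper-bounds the treewidth. Since G has at least one edge (e.g. 6–8), it is not an edgeless graph, so tw(G) ≥ 1. Therefore the treewidth is 1.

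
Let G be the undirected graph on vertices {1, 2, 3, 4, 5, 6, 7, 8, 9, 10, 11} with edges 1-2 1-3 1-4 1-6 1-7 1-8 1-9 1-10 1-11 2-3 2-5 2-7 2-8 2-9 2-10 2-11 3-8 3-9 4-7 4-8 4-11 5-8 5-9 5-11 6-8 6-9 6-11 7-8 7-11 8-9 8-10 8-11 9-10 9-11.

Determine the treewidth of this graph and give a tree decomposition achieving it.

Each bag holds 5 vertices, so the decomposition has width 4, which upper-bounds the treewidth. Conversely, {1, 2, 3, 8, 9} is a clique of size 5, and the vertices of any clique must share a bag in every tree decomposition; so some bag has ≥ 5 vertices and tw(G) ≥ 4. Therefore the treewidth is 4.

Treewidth 4.
Bags: B1 = {1, 4, 7, 8, 11}  B2 = {1, 2, 7, 8, 11}  B3 = {1, 2, 8, 9, 11}  B4 = {1, 2, 8, 9, 10}  B5 = {1, 6, 8, 9, 11}  B6 = {1, 2, 3, 8, 9}  B7 = {2, 5, 8, 9, 11}
Tree: B1–B2, B2–B3, B3–B4, B3–B5, B3–B6, B3–B7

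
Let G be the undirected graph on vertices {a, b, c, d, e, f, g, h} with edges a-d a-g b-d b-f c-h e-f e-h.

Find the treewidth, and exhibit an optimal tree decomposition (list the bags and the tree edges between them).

Treewidth 1.
One optimal decomposition is:
Bags: B1 = {c, h}  B2 = {e, h}  B3 = {e, f}  B4 = {b, f}  B5 = {b, d}  B6 = {a, d}  B7 = {a, g}
Tree: B1–B2, B2–B3, B3–B4, B4–B5, B5–B6, B6–B7

Each bag holds 2 vertices, so the decomposition has width 1, which upper-bounds the treewidth. Any graph with an edge has treewidth ≥ 1, and G has the edge c–h. Therefore the treewidth is 1.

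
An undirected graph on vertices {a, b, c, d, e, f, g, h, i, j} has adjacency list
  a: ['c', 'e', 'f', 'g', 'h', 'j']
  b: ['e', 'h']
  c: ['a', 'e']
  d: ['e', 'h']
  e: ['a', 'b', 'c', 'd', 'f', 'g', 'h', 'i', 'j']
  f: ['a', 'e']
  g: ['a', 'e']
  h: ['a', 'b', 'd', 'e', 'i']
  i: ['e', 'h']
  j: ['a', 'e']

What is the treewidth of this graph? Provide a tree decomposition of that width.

Treewidth 2.
One such decomposition:
Bags: B1 = {a, e, h}  B2 = {a, c, e}  B3 = {a, e, j}  B4 = {d, e, h}  B5 = {a, e, g}  B6 = {b, e, h}  B7 = {a, e, f}  B8 = {e, h, i}
Tree: B1–B2, B1–B3, B1–B4, B2–B5, B4–B6, B5–B7, B6–B8

Every bag has size at most 3, so the width is 3 − 1 = 2 and tw(G) ≤ 2. Conversely, {d, e, h} is a clique of size 3, and the vertices of any clique must share a bag in every tree decomposition; so some bag has ≥ 3 vertices and tw(G) ≥ 2. The upper and lower bounds meet at 2, so that is the treewidth.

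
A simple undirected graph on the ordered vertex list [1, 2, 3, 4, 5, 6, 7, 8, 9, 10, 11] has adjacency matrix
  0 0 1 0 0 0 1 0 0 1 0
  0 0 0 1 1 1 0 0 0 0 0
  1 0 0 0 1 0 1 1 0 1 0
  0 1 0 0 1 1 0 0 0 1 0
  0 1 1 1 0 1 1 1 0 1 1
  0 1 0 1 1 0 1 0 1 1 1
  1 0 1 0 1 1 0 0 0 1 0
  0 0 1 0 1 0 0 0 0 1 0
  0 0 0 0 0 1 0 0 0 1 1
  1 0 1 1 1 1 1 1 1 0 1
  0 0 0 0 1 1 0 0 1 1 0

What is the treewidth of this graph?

3

A width-3 tree decomposition is:
Bags: B1 = {4, 5, 6, 10}  B2 = {5, 6, 7, 10}  B3 = {3, 5, 7, 10}  B4 = {3, 5, 8, 10}  B5 = {2, 4, 5, 6}  B6 = {1, 3, 7, 10}  B7 = {5, 6, 10, 11}  B8 = {6, 9, 10, 11}
Tree: B1–B2, B2–B3, B3–B4, B1–B5, B3–B6, B1–B7, B7–B8
Every bag has size at most 4, so the width is 4 − 1 = 3 and tw(G) ≤ 3. For the lower bound, the 4 vertices {2, 4, 5, 6} are pairwise adjacent, and any tree decomposition puts a clique entirely inside one bag — forcing width ≥ 3. Combining the bounds, tw(G) = 3.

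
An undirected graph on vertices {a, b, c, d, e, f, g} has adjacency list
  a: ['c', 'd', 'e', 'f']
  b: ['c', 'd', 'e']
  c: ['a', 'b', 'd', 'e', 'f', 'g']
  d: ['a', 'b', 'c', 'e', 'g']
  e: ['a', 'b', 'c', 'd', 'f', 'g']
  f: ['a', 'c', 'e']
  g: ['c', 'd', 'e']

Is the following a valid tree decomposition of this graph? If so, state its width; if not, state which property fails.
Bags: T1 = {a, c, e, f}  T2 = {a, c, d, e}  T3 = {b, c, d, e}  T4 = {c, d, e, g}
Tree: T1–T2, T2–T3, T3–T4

Yes; width 3.

Vertex coverage: the bags together contain {a, b, c, d, e, f, g}, the full vertex set. Edge coverage: each edge of G has both endpoints in at least one bag. Running intersection: for every vertex, the bags containing it form a connected subtree. All three properties hold, so this is a valid tree decomposition of width max|bag| − 1 = 3, and hence tw(G) ≤ 3.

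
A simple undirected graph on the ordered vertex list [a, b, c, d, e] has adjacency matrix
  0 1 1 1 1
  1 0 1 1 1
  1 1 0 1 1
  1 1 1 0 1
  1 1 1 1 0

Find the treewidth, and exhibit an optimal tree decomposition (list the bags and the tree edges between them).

With just one bag of size 5, the width is 5 − 1 = 4, so tw(G) ≤ 4. On the other hand G contains the 5-clique {a, b, c, d, e}. A clique must lie in a single bag of any decomposition, so no decomposition can have width below 4. The upper and lower bounds meet at 4, so that is the treewidth.

Treewidth 4.
One such decomposition:
Bags: B1 = {a, b, c, d, e}
Tree: (single bag)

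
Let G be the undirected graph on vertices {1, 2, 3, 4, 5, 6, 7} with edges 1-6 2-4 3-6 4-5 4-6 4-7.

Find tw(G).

A width-1 tree decomposition is:
Bags: B1 = {2, 4}  B2 = {4, 6}  B3 = {1, 6}  B4 = {4, 7}  B5 = {3, 6}  B6 = {4, 5}
Tree: B1–B2, B2–B3, B1–B4, B2–B5, B4–B6
Each bag holds 2 vertices, so the decomposition has width 1, which upper-bounds the treewidth. Any graph with an edge has treewidth ≥ 1, and G has the edge 2–4. The upper and lower bounds meet at 1, so that is the treewidth.

1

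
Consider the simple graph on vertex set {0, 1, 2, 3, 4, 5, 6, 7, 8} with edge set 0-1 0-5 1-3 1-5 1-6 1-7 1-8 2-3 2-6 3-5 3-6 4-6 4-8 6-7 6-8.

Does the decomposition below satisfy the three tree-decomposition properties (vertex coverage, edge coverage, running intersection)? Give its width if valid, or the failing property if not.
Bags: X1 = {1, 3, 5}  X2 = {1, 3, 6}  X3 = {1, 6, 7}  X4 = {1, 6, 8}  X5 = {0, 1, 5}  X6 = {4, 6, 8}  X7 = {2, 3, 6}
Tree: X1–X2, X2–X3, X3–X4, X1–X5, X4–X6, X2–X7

Yes; width 2.

Every vertex of G appears in some bag (union = {0, 1, 2, 3, 4, 5, 6, 7, 8}); every edge is covered by a bag; and for each vertex v the set of bags containing v is connected in the bag tree. The decomposition is therefore valid. The largest bag has 3 vertices, so the width is 2.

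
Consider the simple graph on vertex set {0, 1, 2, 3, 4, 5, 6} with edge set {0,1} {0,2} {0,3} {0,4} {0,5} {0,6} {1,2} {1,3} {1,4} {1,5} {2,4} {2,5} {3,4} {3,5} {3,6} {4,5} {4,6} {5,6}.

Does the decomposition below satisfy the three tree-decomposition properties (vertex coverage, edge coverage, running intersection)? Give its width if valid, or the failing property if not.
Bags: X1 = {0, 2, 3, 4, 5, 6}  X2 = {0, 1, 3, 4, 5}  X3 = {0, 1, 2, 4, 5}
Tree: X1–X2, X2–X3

A tree decomposition must satisfy three properties: every vertex lies in some bag; for every edge, both endpoints lie together in some bag; and for every vertex, the bags containing it form a connected subtree. Here bags containing vertex 2 are not connected in the tree, so the decomposition is invalid.

No — bags containing vertex 2 are not connected in the tree.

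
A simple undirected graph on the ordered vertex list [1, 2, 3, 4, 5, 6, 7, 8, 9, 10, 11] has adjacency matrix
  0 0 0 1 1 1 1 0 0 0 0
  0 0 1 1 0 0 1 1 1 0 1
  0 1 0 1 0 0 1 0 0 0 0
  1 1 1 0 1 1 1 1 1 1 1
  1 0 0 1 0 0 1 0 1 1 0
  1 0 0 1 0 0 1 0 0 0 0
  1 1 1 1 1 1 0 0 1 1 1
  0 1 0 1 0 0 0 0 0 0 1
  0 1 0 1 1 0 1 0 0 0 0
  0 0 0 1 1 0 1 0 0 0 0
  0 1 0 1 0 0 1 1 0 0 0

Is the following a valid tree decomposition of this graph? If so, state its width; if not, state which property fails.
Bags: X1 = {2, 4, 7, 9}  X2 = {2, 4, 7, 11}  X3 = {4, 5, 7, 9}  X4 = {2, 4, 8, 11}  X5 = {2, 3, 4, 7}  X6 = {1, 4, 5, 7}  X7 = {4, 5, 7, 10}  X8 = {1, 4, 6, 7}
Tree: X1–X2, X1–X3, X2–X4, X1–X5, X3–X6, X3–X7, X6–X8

Yes; width 3.

Checking the three conditions: (i) the bags cover all of {1, 2, 3, 4, 5, 6, 7, 8, 9, 10, 11}; (ii) for each edge, some bag contains both endpoints; (iii) the bags containing any fixed vertex form a subtree. All hold, so the decomposition is valid with width 4 − 1 = 3.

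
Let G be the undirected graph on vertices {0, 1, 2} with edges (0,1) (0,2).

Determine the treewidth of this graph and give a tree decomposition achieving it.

Treewidth 1.
Bags: B1 = {0, 2}  B2 = {0, 1}
Tree: B1–B2

The largest bag has 2 vertices, giving width 1; this decomposition certifies tw(G) ≤ 1. Any graph with an edge has treewidth ≥ 1, and G has the edge 2–0. The upper and lower bounds meet at 1, so that is the treewidth.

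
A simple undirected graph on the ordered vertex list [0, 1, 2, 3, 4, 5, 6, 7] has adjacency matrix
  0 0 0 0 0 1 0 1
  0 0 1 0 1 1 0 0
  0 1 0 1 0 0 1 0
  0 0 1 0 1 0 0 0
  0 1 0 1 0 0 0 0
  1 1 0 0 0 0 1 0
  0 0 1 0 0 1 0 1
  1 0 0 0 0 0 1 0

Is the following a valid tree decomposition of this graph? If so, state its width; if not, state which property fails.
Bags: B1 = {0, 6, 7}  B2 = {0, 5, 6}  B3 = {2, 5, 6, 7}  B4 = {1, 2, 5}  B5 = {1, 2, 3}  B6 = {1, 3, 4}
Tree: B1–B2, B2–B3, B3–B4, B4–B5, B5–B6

No — bags containing vertex 7 are not connected in the tree.

A tree decomposition must satisfy three properties: every vertex lies in some bag; for every edge, both endpoints lie together in some bag; and for every vertex, the bags containing it form a connected subtree. Here bags containing vertex 7 are not connected in the tree, so the decomposition is invalid.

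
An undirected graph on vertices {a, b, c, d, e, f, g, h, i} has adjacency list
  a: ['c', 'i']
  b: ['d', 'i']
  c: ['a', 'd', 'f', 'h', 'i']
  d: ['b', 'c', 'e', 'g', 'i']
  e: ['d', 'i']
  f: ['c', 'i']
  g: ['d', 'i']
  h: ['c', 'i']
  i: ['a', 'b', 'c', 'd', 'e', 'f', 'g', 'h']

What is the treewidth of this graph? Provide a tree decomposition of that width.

Each bag holds 3 vertices, so the decomposition has width 2, which upper-bounds the treewidth. Conversely, {d, g, i} is a clique of size 3, and the vertices of any clique must share a bag in every tree decomposition; so some bag has ≥ 3 vertices and tw(G) ≥ 2. Hence tw(G) = 2 exactly.

Treewidth 2.
One optimal decomposition is:
Bags: B1 = {c, d, i}  B2 = {d, g, i}  B3 = {c, h, i}  B4 = {a, c, i}  B5 = {c, f, i}  B6 = {b, d, i}  B7 = {d, e, i}
Tree: B1–B2, B1–B3, B3–B4, B1–B5, B1–B6, B6–B7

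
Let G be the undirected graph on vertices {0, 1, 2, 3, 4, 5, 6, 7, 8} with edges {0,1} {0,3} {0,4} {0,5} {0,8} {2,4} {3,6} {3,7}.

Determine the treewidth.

A width-1 tree decomposition is:
Bags: B1 = {0, 3}  B2 = {0, 1}  B3 = {0, 4}  B4 = {3, 6}  B5 = {3, 7}  B6 = {0, 5}  B7 = {2, 4}  B8 = {0, 8}
Tree: B1–B2, B2–B3, B1–B4, B1–B5, B2–B6, B3–B7, B6–B8
The largest bag has 2 vertices, giving width 1; this decomposition certifies tw(G) ≤ 1. Any graph with an edge has treewidth ≥ 1, and G has the edge 0–3. The upper and lower bounds meet at 1, so that is the treewidth.

1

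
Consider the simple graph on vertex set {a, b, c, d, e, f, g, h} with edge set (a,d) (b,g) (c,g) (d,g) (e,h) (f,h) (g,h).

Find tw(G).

1

A width-1 tree decomposition is:
Bags: B1 = {c, g}  B2 = {d, g}  B3 = {b, g}  B4 = {g, h}  B5 = {f, h}  B6 = {e, h}  B7 = {a, d}
Tree: B1–B2, B2–B3, B3–B4, B4–B5, B5–B6, B2–B7
Each bag holds 2 vertices, so the decomposition has width 1, which upper-bounds the treewidth. Any graph with an edge has treewidth ≥ 1, and G has the edge g–c. Combining the bounds, tw(G) = 1.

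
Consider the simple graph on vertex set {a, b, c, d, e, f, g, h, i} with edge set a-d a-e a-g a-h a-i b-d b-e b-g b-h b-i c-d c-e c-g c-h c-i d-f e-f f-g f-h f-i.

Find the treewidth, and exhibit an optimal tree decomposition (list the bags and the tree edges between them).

Treewidth 4.
One optimal decomposition is:
Bags: B1 = {a, b, c, f, i}  B2 = {a, b, c, f, h}  B3 = {a, b, c, d, f}  B4 = {a, b, c, f, g}  B5 = {a, b, c, e, f}
Tree: B1–B2, B2–B3, B3–B4, B4–B5

Each bag holds 5 vertices, so the decomposition has width 4, which upper-bounds the treewidth. For the lower bound: the 5 vertex sets {b,i}, {a,h}, {c,d}, {f}, {g} are disjoint, each induces a connected subgraph, and every pair is joined by at least one edge of G. Contracting each set to a single vertex therefore yields K_{5} as a minor, and since treewidth is minor-monotone, tw(G) ≥ tw(K_{5}) = 4. Hence tw(G) = 4 exactly.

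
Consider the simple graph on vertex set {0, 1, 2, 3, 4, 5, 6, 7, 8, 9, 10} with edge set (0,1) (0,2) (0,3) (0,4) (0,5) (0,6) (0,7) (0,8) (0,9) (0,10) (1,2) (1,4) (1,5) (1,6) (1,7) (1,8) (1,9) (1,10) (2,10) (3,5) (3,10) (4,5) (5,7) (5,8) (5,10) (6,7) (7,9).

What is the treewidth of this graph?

3

A width-3 tree decomposition is:
Bags: B1 = {0, 1, 5, 7}  B2 = {0, 1, 5, 10}  B3 = {0, 1, 2, 10}  B4 = {0, 1, 7, 9}  B5 = {0, 1, 6, 7}  B6 = {0, 1, 4, 5}  B7 = {0, 1, 5, 8}  B8 = {0, 3, 5, 10}
Tree: B1–B2, B2–B3, B1–B4, B1–B5, B2–B6, B2–B7, B2–B8
Each bag holds 4 vertices, so the decomposition has width 3, which upper-bounds the treewidth. Conversely, {0, 1, 7, 9} is a clique of size 4, and the vertices of any clique must share a bag in every tree decomposition; so some bag has ≥ 4 vertices and tw(G) ≥ 3. Hence tw(G) = 3 exactly.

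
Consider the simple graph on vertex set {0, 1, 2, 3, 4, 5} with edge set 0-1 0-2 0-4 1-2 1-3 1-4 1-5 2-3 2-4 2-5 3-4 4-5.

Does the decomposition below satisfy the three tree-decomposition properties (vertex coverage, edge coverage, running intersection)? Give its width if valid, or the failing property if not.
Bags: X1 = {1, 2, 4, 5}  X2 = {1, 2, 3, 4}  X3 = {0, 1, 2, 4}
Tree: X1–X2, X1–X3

Every vertex of G appears in some bag (union = {0, 1, 2, 3, 4, 5}); every edge is covered by a bag; and for each vertex v the set of bags containing v is connected in the bag tree. The decomposition is therefore valid. The largest bag has 4 vertices, so the width is 3.

Yes; width 3.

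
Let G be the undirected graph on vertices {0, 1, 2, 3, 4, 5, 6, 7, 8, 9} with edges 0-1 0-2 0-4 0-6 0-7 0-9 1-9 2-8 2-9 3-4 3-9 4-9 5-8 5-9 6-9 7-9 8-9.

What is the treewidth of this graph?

2

A width-2 tree decomposition is:
Bags: B1 = {0, 4, 9}  B2 = {0, 2, 9}  B3 = {3, 4, 9}  B4 = {0, 7, 9}  B5 = {0, 1, 9}  B6 = {2, 8, 9}  B7 = {0, 6, 9}  B8 = {5, 8, 9}
Tree: B1–B2, B1–B3, B1–B4, B1–B5, B2–B6, B2–B7, B6–B8
Every bag has size at most 3, so the width is 3 − 1 = 2 and tw(G) ≤ 2. For the lower bound, the 3 vertices {0, 1, 9} are pairwise adjacent, and any tree decomposition puts a clique entirely inside one bag — forcing width ≥ 2. Hence tw(G) = 2 exactly.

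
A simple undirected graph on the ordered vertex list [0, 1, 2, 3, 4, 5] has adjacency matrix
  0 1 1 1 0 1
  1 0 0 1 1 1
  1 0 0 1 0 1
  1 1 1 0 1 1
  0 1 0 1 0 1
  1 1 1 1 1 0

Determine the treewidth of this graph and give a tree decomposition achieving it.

Treewidth 3.
One such decomposition:
Bags: B1 = {1, 3, 4, 5}  B2 = {0, 1, 3, 5}  B3 = {0, 2, 3, 5}
Tree: B1–B2, B2–B3

Each bag holds 4 vertices, so the decomposition has width 3, which upper-bounds the treewidth. For the lower bound, the 4 vertices {0, 1, 3, 5} are pairwise adjacent, and any tree decomposition puts a clique entirely inside one bag — forcing width ≥ 3. The upper and lower bounds meet at 3, so that is the treewidth.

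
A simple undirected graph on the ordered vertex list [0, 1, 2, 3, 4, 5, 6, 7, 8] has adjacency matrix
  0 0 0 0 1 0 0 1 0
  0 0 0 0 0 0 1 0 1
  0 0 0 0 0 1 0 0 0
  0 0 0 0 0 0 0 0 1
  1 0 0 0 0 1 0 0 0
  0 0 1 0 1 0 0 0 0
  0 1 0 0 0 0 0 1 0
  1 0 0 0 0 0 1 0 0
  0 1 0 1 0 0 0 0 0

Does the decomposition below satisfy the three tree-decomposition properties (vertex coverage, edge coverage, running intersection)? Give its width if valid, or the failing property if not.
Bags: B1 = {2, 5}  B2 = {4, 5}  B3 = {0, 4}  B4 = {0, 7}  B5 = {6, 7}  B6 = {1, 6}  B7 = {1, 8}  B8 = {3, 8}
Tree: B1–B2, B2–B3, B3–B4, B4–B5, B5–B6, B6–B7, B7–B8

Every vertex of G appears in some bag (union = {0, 1, 2, 3, 4, 5, 6, 7, 8}); every edge is covered by a bag; and for each vertex v the set of bags containing v is connected in the bag tree. The decomposition is therefore valid. The largest bag has 2 vertices, so the width is 1.

Yes; width 1.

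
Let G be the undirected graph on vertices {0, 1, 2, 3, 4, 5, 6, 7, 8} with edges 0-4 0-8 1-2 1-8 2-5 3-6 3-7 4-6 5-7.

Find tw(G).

A width-2 tree decomposition is:
Bags: B1 = {3, 5, 7}  B2 = {3, 5, 6}  B3 = {4, 5, 6}  B4 = {0, 4, 5}  B5 = {0, 5, 8}  B6 = {1, 5, 8}  B7 = {1, 2, 5}
Tree: B1–B2, B2–B3, B3–B4, B4–B5, B5–B6, B6–B7
The largest bag has 3 vertices, giving width 2; this decomposition certifies tw(G) ≤ 2. The edges 5–7–3–6–4–0–8–1–2–5 form a cycle, so G is not a tree and its treewidth is at least 2. Therefore the treewidth is 2.

2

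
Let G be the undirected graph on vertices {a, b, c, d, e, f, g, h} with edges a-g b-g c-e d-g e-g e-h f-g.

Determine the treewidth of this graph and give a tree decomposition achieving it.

Each bag holds 2 vertices, so the decomposition has width 1, which upper-bounds the treewidth. Since G has at least one edge (e.g. a–g), it is not an edgeless graph, so tw(G) ≥ 1. The upper and lower bounds meet at 1, so that is the treewidth.

Treewidth 1.
One optimal decomposition is:
Bags: B1 = {a, g}  B2 = {f, g}  B3 = {e, g}  B4 = {d, g}  B5 = {c, e}  B6 = {e, h}  B7 = {b, g}
Tree: B1–B2, B2–B3, B1–B4, B3–B5, B3–B6, B1–B7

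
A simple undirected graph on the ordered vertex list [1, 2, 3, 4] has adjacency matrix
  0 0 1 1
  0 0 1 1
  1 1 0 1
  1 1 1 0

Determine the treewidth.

A width-2 tree decomposition is:
Bags: B1 = {2, 3, 4}  B2 = {1, 3, 4}
Tree: B1–B2
Every bag has size at most 3, so the width is 3 − 1 = 2 and tw(G) ≤ 2. Conversely, {1, 3, 4} is a clique of size 3, and the vertices of any clique must share a bag in every tree decomposition; so some bag has ≥ 3 vertices and tw(G) ≥ 2. Therefore the treewidth is 2.

2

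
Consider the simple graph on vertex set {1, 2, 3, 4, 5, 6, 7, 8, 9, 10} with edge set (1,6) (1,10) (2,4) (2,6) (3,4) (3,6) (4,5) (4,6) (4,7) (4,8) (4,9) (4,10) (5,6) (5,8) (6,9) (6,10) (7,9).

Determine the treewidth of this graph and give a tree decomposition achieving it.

Treewidth 2.
Bags: B1 = {4, 6, 9}  B2 = {4, 5, 6}  B3 = {3, 4, 6}  B4 = {4, 6, 10}  B5 = {1, 6, 10}  B6 = {4, 7, 9}  B7 = {4, 5, 8}  B8 = {2, 4, 6}
Tree: B1–B2, B1–B3, B3–B4, B4–B5, B1–B6, B2–B7, B3–B8

Every bag has size at most 3, so the width is 3 − 1 = 2 and tw(G) ≤ 2. On the other hand G contains the 3-clique {1, 6, 10}. A clique must lie in a single bag of any decomposition, so no decomposition can have width below 2. Hence tw(G) = 2 exactly.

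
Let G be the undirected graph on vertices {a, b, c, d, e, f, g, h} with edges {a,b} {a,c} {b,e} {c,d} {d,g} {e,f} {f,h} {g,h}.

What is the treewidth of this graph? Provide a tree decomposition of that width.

Each bag holds 3 vertices, so the decomposition has width 2, which upper-bounds the treewidth. The edges b–a–c–d–g–h–f–e–b form a cycle, so G is not a tree and its treewidth is at least 2. Combining the bounds, tw(G) = 2.

Treewidth 2.
One such decomposition:
Bags: B1 = {a, b, c}  B2 = {b, c, d}  B3 = {b, d, g}  B4 = {b, g, h}  B5 = {b, f, h}  B6 = {b, e, f}
Tree: B1–B2, B2–B3, B3–B4, B4–B5, B5–B6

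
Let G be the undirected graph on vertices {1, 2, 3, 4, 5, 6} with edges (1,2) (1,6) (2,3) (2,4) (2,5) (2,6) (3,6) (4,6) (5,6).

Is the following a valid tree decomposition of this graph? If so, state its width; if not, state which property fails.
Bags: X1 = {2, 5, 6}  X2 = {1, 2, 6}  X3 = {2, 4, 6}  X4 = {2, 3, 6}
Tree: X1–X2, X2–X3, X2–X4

Yes; width 2.

Checking the three conditions: (i) the bags cover all of {1, 2, 3, 4, 5, 6}; (ii) for each edge, some bag contains both endpoints; (iii) the bags containing any fixed vertex form a subtree. All hold, so the decomposition is valid with width 3 − 1 = 2.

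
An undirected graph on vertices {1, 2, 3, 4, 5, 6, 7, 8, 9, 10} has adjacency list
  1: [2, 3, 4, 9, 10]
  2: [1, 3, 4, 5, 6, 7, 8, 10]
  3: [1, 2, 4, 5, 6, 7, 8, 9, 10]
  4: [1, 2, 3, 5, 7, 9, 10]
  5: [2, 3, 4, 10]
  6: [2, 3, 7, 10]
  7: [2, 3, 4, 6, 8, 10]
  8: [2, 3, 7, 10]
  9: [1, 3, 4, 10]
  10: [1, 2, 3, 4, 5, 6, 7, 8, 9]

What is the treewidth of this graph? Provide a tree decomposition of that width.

Treewidth 4.
One such decomposition:
Bags: B1 = {2, 3, 4, 7, 10}  B2 = {1, 2, 3, 4, 10}  B3 = {2, 3, 6, 7, 10}  B4 = {2, 3, 7, 8, 10}  B5 = {1, 3, 4, 9, 10}  B6 = {2, 3, 4, 5, 10}
Tree: B1–B2, B1–B3, B3–B4, B2–B5, B2–B6

Each bag holds 5 vertices, so the decomposition has width 4, which upper-bounds the treewidth. For the lower bound, the 5 vertices {1, 3, 4, 9, 10} are pairwise adjacent, and any tree decomposition puts a clique entirely inside one bag — forcing width ≥ 4. Hence tw(G) = 4 exactly.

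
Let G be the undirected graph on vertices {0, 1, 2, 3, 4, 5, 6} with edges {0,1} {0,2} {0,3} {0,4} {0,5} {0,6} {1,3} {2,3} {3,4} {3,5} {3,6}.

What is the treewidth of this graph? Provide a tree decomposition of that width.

Each bag holds 3 vertices, so the decomposition has width 2, which upper-bounds the treewidth. Conversely, {0, 1, 3} is a clique of size 3, and the vertices of any clique must share a bag in every tree decomposition; so some bag has ≥ 3 vertices and tw(G) ≥ 2. The upper and lower bounds meet at 2, so that is the treewidth.

Treewidth 2.
Bags: B1 = {0, 1, 3}  B2 = {0, 3, 4}  B3 = {0, 3, 6}  B4 = {0, 2, 3}  B5 = {0, 3, 5}
Tree: B1–B2, B2–B3, B3–B4, B2–B5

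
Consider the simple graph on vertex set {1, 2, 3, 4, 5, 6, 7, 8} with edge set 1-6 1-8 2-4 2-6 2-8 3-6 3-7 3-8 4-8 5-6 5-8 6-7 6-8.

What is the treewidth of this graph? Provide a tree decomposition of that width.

Treewidth 2.
One such decomposition:
Bags: B1 = {2, 6, 8}  B2 = {3, 6, 8}  B3 = {1, 6, 8}  B4 = {2, 4, 8}  B5 = {3, 6, 7}  B6 = {5, 6, 8}
Tree: B1–B2, B1–B3, B1–B4, B2–B5, B2–B6

The largest bag has 3 vertices, giving width 2; this decomposition certifies tw(G) ≤ 2. On the other hand G contains the 3-clique {2, 4, 8}. A clique must lie in a single bag of any decomposition, so no decomposition can have width below 2. Therefore the treewidth is 2.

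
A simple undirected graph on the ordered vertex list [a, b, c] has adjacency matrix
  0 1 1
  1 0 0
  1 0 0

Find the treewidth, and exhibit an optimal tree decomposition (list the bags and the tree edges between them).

Every bag has size at most 2, so the width is 2 − 1 = 1 and tw(G) ≤ 1. Since G has at least one edge (e.g. a–b), it is not an edgeless graph, so tw(G) ≥ 1. Therefore the treewidth is 1.

Treewidth 1.
One such decomposition:
Bags: B1 = {a, b}  B2 = {a, c}
Tree: B1–B2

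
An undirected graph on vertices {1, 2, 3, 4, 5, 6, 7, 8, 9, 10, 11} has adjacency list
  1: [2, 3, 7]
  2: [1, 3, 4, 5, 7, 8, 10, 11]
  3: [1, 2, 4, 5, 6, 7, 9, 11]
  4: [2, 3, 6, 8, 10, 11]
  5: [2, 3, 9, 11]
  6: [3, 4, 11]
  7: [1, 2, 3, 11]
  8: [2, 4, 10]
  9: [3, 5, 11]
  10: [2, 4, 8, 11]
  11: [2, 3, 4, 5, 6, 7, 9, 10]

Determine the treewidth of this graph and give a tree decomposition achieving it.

Treewidth 3.
One such decomposition:
Bags: B1 = {2, 4, 10, 11}  B2 = {2, 3, 4, 11}  B3 = {2, 3, 7, 11}  B4 = {2, 3, 5, 11}  B5 = {2, 4, 8, 10}  B6 = {1, 2, 3, 7}  B7 = {3, 5, 9, 11}  B8 = {3, 4, 6, 11}
Tree: B1–B2, B2–B3, B3–B4, B1–B5, B3–B6, B4–B7, B2–B8

The largest bag has 4 vertices, giving width 3; this decomposition certifies tw(G) ≤ 3. For the lower bound, the 4 vertices {3, 5, 9, 11} are pairwise adjacent, and any tree decomposition puts a clique entirely inside one bag — forcing width ≥ 3. Hence tw(G) = 3 exactly.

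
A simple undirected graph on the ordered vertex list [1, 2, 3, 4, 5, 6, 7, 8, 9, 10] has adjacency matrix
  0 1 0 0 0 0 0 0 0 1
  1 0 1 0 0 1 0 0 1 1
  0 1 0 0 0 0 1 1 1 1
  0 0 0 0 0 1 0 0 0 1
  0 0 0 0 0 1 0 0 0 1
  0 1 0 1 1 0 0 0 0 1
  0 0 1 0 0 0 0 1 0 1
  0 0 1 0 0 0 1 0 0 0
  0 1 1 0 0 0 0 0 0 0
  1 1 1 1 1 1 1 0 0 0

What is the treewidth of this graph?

A width-2 tree decomposition is:
Bags: B1 = {2, 3, 10}  B2 = {2, 6, 10}  B3 = {4, 6, 10}  B4 = {2, 3, 9}  B5 = {3, 7, 10}  B6 = {3, 7, 8}  B7 = {1, 2, 10}  B8 = {5, 6, 10}
Tree: B1–B2, B2–B3, B1–B4, B1–B5, B5–B6, B1–B7, B3–B8
Each bag holds 3 vertices, so the decomposition has width 2, which upper-bounds the treewidth. On the other hand G contains the 3-clique {3, 7, 8}. A clique must lie in a single bag of any decomposition, so no decomposition can have width below 2. Hence tw(G) = 2 exactly.

2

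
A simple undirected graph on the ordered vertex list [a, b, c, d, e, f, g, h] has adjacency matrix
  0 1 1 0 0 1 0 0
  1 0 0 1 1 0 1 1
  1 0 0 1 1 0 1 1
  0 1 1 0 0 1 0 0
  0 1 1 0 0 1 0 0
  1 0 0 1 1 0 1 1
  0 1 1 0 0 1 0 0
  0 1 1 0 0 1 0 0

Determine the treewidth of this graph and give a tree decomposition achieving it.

Treewidth 3.
One such decomposition:
Bags: B1 = {b, c, e, f}  B2 = {a, b, c, f}  B3 = {b, c, f, g}  B4 = {b, c, f, h}  B5 = {b, c, d, f}
Tree: B1–B2, B2–B3, B3–B4, B4–B5

The largest bag has 4 vertices, giving width 3; this decomposition certifies tw(G) ≤ 3. For the lower bound: the 4 vertex sets {e,f}, {a,c}, {b}, {g} are disjoint, each induces a connected subgraph, and every pair is joined by at least one edge of G. Contracting each set to a single vertex therefore yields K_{4} as a minor, and since treewidth is minor-monotone, tw(G) ≥ tw(K_{4}) = 3. Therefore the treewidth is 3.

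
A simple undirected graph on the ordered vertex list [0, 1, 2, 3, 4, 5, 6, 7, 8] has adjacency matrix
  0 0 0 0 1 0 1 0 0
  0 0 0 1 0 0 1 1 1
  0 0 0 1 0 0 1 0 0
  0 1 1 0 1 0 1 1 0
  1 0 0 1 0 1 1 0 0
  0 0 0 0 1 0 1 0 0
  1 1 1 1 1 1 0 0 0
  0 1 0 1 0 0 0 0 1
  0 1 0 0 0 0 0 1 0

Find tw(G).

2

A width-2 tree decomposition is:
Bags: B1 = {1, 3, 6}  B2 = {1, 3, 7}  B3 = {1, 7, 8}  B4 = {3, 4, 6}  B5 = {2, 3, 6}  B6 = {0, 4, 6}  B7 = {4, 5, 6}
Tree: B1–B2, B2–B3, B1–B4, B1–B5, B4–B6, B4–B7
The largest bag has 3 vertices, giving width 2; this decomposition certifies tw(G) ≤ 2. For the lower bound, the 3 vertices {1, 7, 8} are pairwise adjacent, and any tree decomposition puts a clique entirely inside one bag — forcing width ≥ 2. The upper and lower bounds meet at 2, so that is the treewidth.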